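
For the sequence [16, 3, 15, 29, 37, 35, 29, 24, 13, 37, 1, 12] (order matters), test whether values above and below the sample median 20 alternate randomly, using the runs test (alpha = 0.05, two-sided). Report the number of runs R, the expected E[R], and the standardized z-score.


Step 1: Compute median = 20; label A = above, B = below.
Labels in order: BBBAAAAABABB  (n_A = 6, n_B = 6)
Step 2: Count runs R = 5.
Step 3: Under H0 (random ordering), E[R] = 2*n_A*n_B/(n_A+n_B) + 1 = 2*6*6/12 + 1 = 7.0000.
        Var[R] = 2*n_A*n_B*(2*n_A*n_B - n_A - n_B) / ((n_A+n_B)^2 * (n_A+n_B-1)) = 4320/1584 = 2.7273.
        SD[R] = 1.6514.
Step 4: Continuity-corrected z = (R + 0.5 - E[R]) / SD[R] = (5 + 0.5 - 7.0000) / 1.6514 = -0.9083.
Step 5: Two-sided p-value via normal approximation = 2*(1 - Phi(|z|)) = 0.363722.
Step 6: alpha = 0.05. fail to reject H0.

R = 5, z = -0.9083, p = 0.363722, fail to reject H0.


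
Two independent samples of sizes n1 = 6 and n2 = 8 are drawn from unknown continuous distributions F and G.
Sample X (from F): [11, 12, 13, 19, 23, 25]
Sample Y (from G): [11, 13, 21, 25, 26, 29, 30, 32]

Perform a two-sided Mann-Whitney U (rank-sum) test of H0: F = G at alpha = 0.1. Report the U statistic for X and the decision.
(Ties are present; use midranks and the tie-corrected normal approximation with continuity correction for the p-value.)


Step 1: Combine and sort all 14 observations; assign midranks.
sorted (value, group): (11,X), (11,Y), (12,X), (13,X), (13,Y), (19,X), (21,Y), (23,X), (25,X), (25,Y), (26,Y), (29,Y), (30,Y), (32,Y)
ranks: 11->1.5, 11->1.5, 12->3, 13->4.5, 13->4.5, 19->6, 21->7, 23->8, 25->9.5, 25->9.5, 26->11, 29->12, 30->13, 32->14
Step 2: Rank sum for X: R1 = 1.5 + 3 + 4.5 + 6 + 8 + 9.5 = 32.5.
Step 3: U_X = R1 - n1(n1+1)/2 = 32.5 - 6*7/2 = 32.5 - 21 = 11.5.
       U_Y = n1*n2 - U_X = 48 - 11.5 = 36.5.
Step 4: Ties are present, so use the tie-corrected normal approximation (with continuity correction) for the p-value.
Step 5: p-value = 0.120107; compare to alpha = 0.1. fail to reject H0.

U_X = 11.5, p = 0.120107, fail to reject H0 at alpha = 0.1.


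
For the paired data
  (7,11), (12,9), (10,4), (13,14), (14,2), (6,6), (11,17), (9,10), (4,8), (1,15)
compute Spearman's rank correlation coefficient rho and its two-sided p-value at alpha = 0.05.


Step 1: Rank x and y separately (midranks; no ties here).
rank(x): 7->4, 12->8, 10->6, 13->9, 14->10, 6->3, 11->7, 9->5, 4->2, 1->1
rank(y): 11->7, 9->5, 4->2, 14->8, 2->1, 6->3, 17->10, 10->6, 8->4, 15->9
Step 2: d_i = R_x(i) - R_y(i); compute d_i^2.
  (4-7)^2=9, (8-5)^2=9, (6-2)^2=16, (9-8)^2=1, (10-1)^2=81, (3-3)^2=0, (7-10)^2=9, (5-6)^2=1, (2-4)^2=4, (1-9)^2=64
sum(d^2) = 194.
Step 3: rho = 1 - 6*194 / (10*(10^2 - 1)) = 1 - 1164/990 = -0.175758.
Step 4: Under H0, t = rho * sqrt((n-2)/(1-rho^2)) = -0.5050 ~ t(8).
Step 5: Two-sided p-value from the t-distribution with 8 df = 0.627188.
Step 6: alpha = 0.05. fail to reject H0.

rho = -0.1758, p = 0.627188, fail to reject H0 at alpha = 0.05.


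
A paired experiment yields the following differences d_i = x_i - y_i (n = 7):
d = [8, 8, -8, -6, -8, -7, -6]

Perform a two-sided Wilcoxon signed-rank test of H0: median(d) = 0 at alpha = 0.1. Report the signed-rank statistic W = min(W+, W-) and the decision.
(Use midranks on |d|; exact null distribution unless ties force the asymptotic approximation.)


Step 1: Drop any zero differences (none here) and take |d_i|.
|d| = [8, 8, 8, 6, 8, 7, 6]
Step 2: Midrank |d_i| (ties get averaged ranks).
ranks: |8|->5.5, |8|->5.5, |8|->5.5, |6|->1.5, |8|->5.5, |7|->3, |6|->1.5
Step 3: Attach original signs; sum ranks with positive sign and with negative sign.
W+ = 5.5 + 5.5 = 11
W- = 5.5 + 1.5 + 5.5 + 3 + 1.5 = 17
(Check: W+ + W- = 28 should equal n(n+1)/2 = 28.)
Step 4: Test statistic W = min(W+, W-) = 11.
Step 5: Ties in |d|, so use the tie-corrected normal approximation.
        E[W] = n(n+1)/4 = 7*8/4 = 14.
        Tie groups: |d|=6 (t=2), |d|=8 (t=4); sum(t^3 - t) = 66.
        Var[W] = n(n+1)(2n+1)/24 - sum(t^3-t)/48 = 840/24 - 66/48 = 33.625.
        z = (W - E[W]) / sqrt(Var[W]) = (11 - 14) / 5.7987 = -0.5174.
        Two-sided p = 2*Phi(z) = 0.604907.
Step 6: alpha = 0.1. fail to reject H0.

W+ = 11, W- = 17, W = min = 11, p = 0.604907, fail to reject H0.


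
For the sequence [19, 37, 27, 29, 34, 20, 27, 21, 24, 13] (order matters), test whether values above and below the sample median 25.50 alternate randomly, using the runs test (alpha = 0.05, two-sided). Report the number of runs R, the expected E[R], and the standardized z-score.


Step 1: Compute median = 25.50; label A = above, B = below.
Labels in order: BAAAABABBB  (n_A = 5, n_B = 5)
Step 2: Count runs R = 5.
Step 3: Under H0 (random ordering), E[R] = 2*n_A*n_B/(n_A+n_B) + 1 = 2*5*5/10 + 1 = 6.0000.
        Var[R] = 2*n_A*n_B*(2*n_A*n_B - n_A - n_B) / ((n_A+n_B)^2 * (n_A+n_B-1)) = 2000/900 = 2.2222.
        SD[R] = 1.4907.
Step 4: Continuity-corrected z = (R + 0.5 - E[R]) / SD[R] = (5 + 0.5 - 6.0000) / 1.4907 = -0.3354.
Step 5: Two-sided p-value via normal approximation = 2*(1 - Phi(|z|)) = 0.737316.
Step 6: alpha = 0.05. fail to reject H0.

R = 5, z = -0.3354, p = 0.737316, fail to reject H0.


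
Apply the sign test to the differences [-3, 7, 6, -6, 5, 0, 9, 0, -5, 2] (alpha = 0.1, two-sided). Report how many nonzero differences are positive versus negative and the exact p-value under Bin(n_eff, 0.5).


Step 1: Discard zero differences. Original n = 10; n_eff = number of nonzero differences = 8.
Nonzero differences (with sign): -3, +7, +6, -6, +5, +9, -5, +2
Step 2: Count signs: positive = 5, negative = 3.
Step 3: Under H0: P(positive) = 0.5, so the number of positives S ~ Bin(8, 0.5).
Step 4: Two-sided exact p-value = sum of Bin(8,0.5) probabilities at or below the observed probability = 0.726562.
Step 5: alpha = 0.1. fail to reject H0.

n_eff = 8, pos = 5, neg = 3, p = 0.726562, fail to reject H0.


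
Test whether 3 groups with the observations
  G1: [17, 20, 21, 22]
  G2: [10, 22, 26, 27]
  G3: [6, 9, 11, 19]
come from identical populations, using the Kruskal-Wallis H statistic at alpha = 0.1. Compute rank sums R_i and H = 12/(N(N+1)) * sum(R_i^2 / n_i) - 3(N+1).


Step 1: Combine all N = 12 observations and assign midranks.
sorted (value, group, rank): (6,G3,1), (9,G3,2), (10,G2,3), (11,G3,4), (17,G1,5), (19,G3,6), (20,G1,7), (21,G1,8), (22,G1,9.5), (22,G2,9.5), (26,G2,11), (27,G2,12)
Step 2: Sum ranks within each group.
R_1 = 29.5 (n_1 = 4)
R_2 = 35.5 (n_2 = 4)
R_3 = 13 (n_3 = 4)
Step 3: H = 12/(N(N+1)) * sum(R_i^2/n_i) - 3(N+1)
     = 12/(12*13) * (29.5^2/4 + 35.5^2/4 + 13^2/4) - 3*13
     = 0.076923 * 574.875 - 39
     = 5.221154.
Step 4: Ties present; correction factor C = 1 - 6/(12^3 - 12) = 0.996503. Corrected H = 5.221154 / 0.996503 = 5.239474.
Step 5: Under H0, H ~ chi^2(2); p-value = 0.072822.
Step 6: alpha = 0.1. reject H0.

H = 5.2395, df = 2, p = 0.072822, reject H0.


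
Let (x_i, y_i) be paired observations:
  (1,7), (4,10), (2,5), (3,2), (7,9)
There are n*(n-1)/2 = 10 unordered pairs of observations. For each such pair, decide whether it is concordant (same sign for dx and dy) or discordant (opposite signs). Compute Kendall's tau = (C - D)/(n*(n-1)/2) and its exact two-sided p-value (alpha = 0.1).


Step 1: Enumerate the 10 unordered pairs (i,j) with i<j and classify each by sign(x_j-x_i) * sign(y_j-y_i).
  (1,2):dx=+3,dy=+3->C; (1,3):dx=+1,dy=-2->D; (1,4):dx=+2,dy=-5->D; (1,5):dx=+6,dy=+2->C
  (2,3):dx=-2,dy=-5->C; (2,4):dx=-1,dy=-8->C; (2,5):dx=+3,dy=-1->D; (3,4):dx=+1,dy=-3->D
  (3,5):dx=+5,dy=+4->C; (4,5):dx=+4,dy=+7->C
Step 2: C = 6, D = 4, total pairs = 10.
Step 3: tau = (C - D)/(n(n-1)/2) = (6 - 4)/10 = 0.200000.
Step 4: Exact two-sided p-value (enumerate n! = 120 permutations of y under H0): p = 0.816667.
Step 5: alpha = 0.1. fail to reject H0.

tau_b = 0.2000 (C=6, D=4), p = 0.816667, fail to reject H0.


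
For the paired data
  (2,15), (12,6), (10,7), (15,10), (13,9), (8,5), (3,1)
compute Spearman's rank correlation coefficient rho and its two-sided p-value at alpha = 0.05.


Step 1: Rank x and y separately (midranks; no ties here).
rank(x): 2->1, 12->5, 10->4, 15->7, 13->6, 8->3, 3->2
rank(y): 15->7, 6->3, 7->4, 10->6, 9->5, 5->2, 1->1
Step 2: d_i = R_x(i) - R_y(i); compute d_i^2.
  (1-7)^2=36, (5-3)^2=4, (4-4)^2=0, (7-6)^2=1, (6-5)^2=1, (3-2)^2=1, (2-1)^2=1
sum(d^2) = 44.
Step 3: rho = 1 - 6*44 / (7*(7^2 - 1)) = 1 - 264/336 = 0.214286.
Step 4: Under H0, t = rho * sqrt((n-2)/(1-rho^2)) = 0.4906 ~ t(5).
Step 5: Two-sided p-value from the t-distribution with 5 df = 0.644512.
Step 6: alpha = 0.05. fail to reject H0.

rho = 0.2143, p = 0.644512, fail to reject H0 at alpha = 0.05.


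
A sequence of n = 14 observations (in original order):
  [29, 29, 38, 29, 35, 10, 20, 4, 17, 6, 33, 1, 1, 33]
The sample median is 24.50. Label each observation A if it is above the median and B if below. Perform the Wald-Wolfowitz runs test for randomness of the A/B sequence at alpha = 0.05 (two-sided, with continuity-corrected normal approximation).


Step 1: Compute median = 24.50; label A = above, B = below.
Labels in order: AAAAABBBBBABBA  (n_A = 7, n_B = 7)
Step 2: Count runs R = 5.
Step 3: Under H0 (random ordering), E[R] = 2*n_A*n_B/(n_A+n_B) + 1 = 2*7*7/14 + 1 = 8.0000.
        Var[R] = 2*n_A*n_B*(2*n_A*n_B - n_A - n_B) / ((n_A+n_B)^2 * (n_A+n_B-1)) = 8232/2548 = 3.2308.
        SD[R] = 1.7974.
Step 4: Continuity-corrected z = (R + 0.5 - E[R]) / SD[R] = (5 + 0.5 - 8.0000) / 1.7974 = -1.3909.
Step 5: Two-sided p-value via normal approximation = 2*(1 - Phi(|z|)) = 0.164264.
Step 6: alpha = 0.05. fail to reject H0.

R = 5, z = -1.3909, p = 0.164264, fail to reject H0.


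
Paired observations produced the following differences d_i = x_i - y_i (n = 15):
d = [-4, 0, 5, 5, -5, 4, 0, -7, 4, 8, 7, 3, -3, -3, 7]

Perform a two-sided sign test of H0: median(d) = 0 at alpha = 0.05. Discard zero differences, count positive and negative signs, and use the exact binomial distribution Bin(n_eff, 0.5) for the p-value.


Step 1: Discard zero differences. Original n = 15; n_eff = number of nonzero differences = 13.
Nonzero differences (with sign): -4, +5, +5, -5, +4, -7, +4, +8, +7, +3, -3, -3, +7
Step 2: Count signs: positive = 8, negative = 5.
Step 3: Under H0: P(positive) = 0.5, so the number of positives S ~ Bin(13, 0.5).
Step 4: Two-sided exact p-value = sum of Bin(13,0.5) probabilities at or below the observed probability = 0.581055.
Step 5: alpha = 0.05. fail to reject H0.

n_eff = 13, pos = 8, neg = 5, p = 0.581055, fail to reject H0.


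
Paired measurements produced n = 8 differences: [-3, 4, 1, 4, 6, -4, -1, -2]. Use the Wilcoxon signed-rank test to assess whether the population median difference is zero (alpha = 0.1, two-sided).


Step 1: Drop any zero differences (none here) and take |d_i|.
|d| = [3, 4, 1, 4, 6, 4, 1, 2]
Step 2: Midrank |d_i| (ties get averaged ranks).
ranks: |3|->4, |4|->6, |1|->1.5, |4|->6, |6|->8, |4|->6, |1|->1.5, |2|->3
Step 3: Attach original signs; sum ranks with positive sign and with negative sign.
W+ = 6 + 1.5 + 6 + 8 = 21.5
W- = 4 + 6 + 1.5 + 3 = 14.5
(Check: W+ + W- = 36 should equal n(n+1)/2 = 36.)
Step 4: Test statistic W = min(W+, W-) = 14.5.
Step 5: Ties in |d|, so use the tie-corrected normal approximation.
        E[W] = n(n+1)/4 = 8*9/4 = 18.
        Tie groups: |d|=1 (t=2), |d|=4 (t=3); sum(t^3 - t) = 30.
        Var[W] = n(n+1)(2n+1)/24 - sum(t^3-t)/48 = 1224/24 - 30/48 = 50.375.
        z = (W - E[W]) / sqrt(Var[W]) = (14.5 - 18) / 7.0975 = -0.4931.
        Two-sided p = 2*Phi(z) = 0.621921.
Step 6: alpha = 0.1. fail to reject H0.

W+ = 21.5, W- = 14.5, W = min = 14.5, p = 0.621921, fail to reject H0.


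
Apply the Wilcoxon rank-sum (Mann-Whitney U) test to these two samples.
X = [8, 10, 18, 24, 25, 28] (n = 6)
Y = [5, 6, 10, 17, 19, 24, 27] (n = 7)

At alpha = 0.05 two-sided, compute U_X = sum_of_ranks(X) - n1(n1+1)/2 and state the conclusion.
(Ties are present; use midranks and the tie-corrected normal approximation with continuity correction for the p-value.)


Step 1: Combine and sort all 13 observations; assign midranks.
sorted (value, group): (5,Y), (6,Y), (8,X), (10,X), (10,Y), (17,Y), (18,X), (19,Y), (24,X), (24,Y), (25,X), (27,Y), (28,X)
ranks: 5->1, 6->2, 8->3, 10->4.5, 10->4.5, 17->6, 18->7, 19->8, 24->9.5, 24->9.5, 25->11, 27->12, 28->13
Step 2: Rank sum for X: R1 = 3 + 4.5 + 7 + 9.5 + 11 + 13 = 48.
Step 3: U_X = R1 - n1(n1+1)/2 = 48 - 6*7/2 = 48 - 21 = 27.
       U_Y = n1*n2 - U_X = 42 - 27 = 15.
Step 4: Ties are present, so use the tie-corrected normal approximation (with continuity correction) for the p-value.
Step 5: p-value = 0.430766; compare to alpha = 0.05. fail to reject H0.

U_X = 27, p = 0.430766, fail to reject H0 at alpha = 0.05.


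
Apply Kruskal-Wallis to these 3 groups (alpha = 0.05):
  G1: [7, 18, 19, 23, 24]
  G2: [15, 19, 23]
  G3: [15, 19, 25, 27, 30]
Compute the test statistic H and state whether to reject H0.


Step 1: Combine all N = 13 observations and assign midranks.
sorted (value, group, rank): (7,G1,1), (15,G2,2.5), (15,G3,2.5), (18,G1,4), (19,G1,6), (19,G2,6), (19,G3,6), (23,G1,8.5), (23,G2,8.5), (24,G1,10), (25,G3,11), (27,G3,12), (30,G3,13)
Step 2: Sum ranks within each group.
R_1 = 29.5 (n_1 = 5)
R_2 = 17 (n_2 = 3)
R_3 = 44.5 (n_3 = 5)
Step 3: H = 12/(N(N+1)) * sum(R_i^2/n_i) - 3(N+1)
     = 12/(13*14) * (29.5^2/5 + 17^2/3 + 44.5^2/5) - 3*14
     = 0.065934 * 666.433 - 42
     = 1.940659.
Step 4: Ties present; correction factor C = 1 - 36/(13^3 - 13) = 0.983516. Corrected H = 1.940659 / 0.983516 = 1.973184.
Step 5: Under H0, H ~ chi^2(2); p-value = 0.372845.
Step 6: alpha = 0.05. fail to reject H0.

H = 1.9732, df = 2, p = 0.372845, fail to reject H0.


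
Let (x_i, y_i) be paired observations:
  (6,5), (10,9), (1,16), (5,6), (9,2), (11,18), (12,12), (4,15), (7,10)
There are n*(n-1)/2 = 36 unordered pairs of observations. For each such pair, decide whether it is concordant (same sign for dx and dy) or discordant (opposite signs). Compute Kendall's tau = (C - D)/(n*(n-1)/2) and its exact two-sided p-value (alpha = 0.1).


Step 1: Enumerate the 36 unordered pairs (i,j) with i<j and classify each by sign(x_j-x_i) * sign(y_j-y_i).
  (1,2):dx=+4,dy=+4->C; (1,3):dx=-5,dy=+11->D; (1,4):dx=-1,dy=+1->D; (1,5):dx=+3,dy=-3->D
  (1,6):dx=+5,dy=+13->C; (1,7):dx=+6,dy=+7->C; (1,8):dx=-2,dy=+10->D; (1,9):dx=+1,dy=+5->C
  (2,3):dx=-9,dy=+7->D; (2,4):dx=-5,dy=-3->C; (2,5):dx=-1,dy=-7->C; (2,6):dx=+1,dy=+9->C
  (2,7):dx=+2,dy=+3->C; (2,8):dx=-6,dy=+6->D; (2,9):dx=-3,dy=+1->D; (3,4):dx=+4,dy=-10->D
  (3,5):dx=+8,dy=-14->D; (3,6):dx=+10,dy=+2->C; (3,7):dx=+11,dy=-4->D; (3,8):dx=+3,dy=-1->D
  (3,9):dx=+6,dy=-6->D; (4,5):dx=+4,dy=-4->D; (4,6):dx=+6,dy=+12->C; (4,7):dx=+7,dy=+6->C
  (4,8):dx=-1,dy=+9->D; (4,9):dx=+2,dy=+4->C; (5,6):dx=+2,dy=+16->C; (5,7):dx=+3,dy=+10->C
  (5,8):dx=-5,dy=+13->D; (5,9):dx=-2,dy=+8->D; (6,7):dx=+1,dy=-6->D; (6,8):dx=-7,dy=-3->C
  (6,9):dx=-4,dy=-8->C; (7,8):dx=-8,dy=+3->D; (7,9):dx=-5,dy=-2->C; (8,9):dx=+3,dy=-5->D
Step 2: C = 17, D = 19, total pairs = 36.
Step 3: tau = (C - D)/(n(n-1)/2) = (17 - 19)/36 = -0.055556.
Step 4: Exact two-sided p-value (enumerate n! = 362880 permutations of y under H0): p = 0.919455.
Step 5: alpha = 0.1. fail to reject H0.

tau_b = -0.0556 (C=17, D=19), p = 0.919455, fail to reject H0.


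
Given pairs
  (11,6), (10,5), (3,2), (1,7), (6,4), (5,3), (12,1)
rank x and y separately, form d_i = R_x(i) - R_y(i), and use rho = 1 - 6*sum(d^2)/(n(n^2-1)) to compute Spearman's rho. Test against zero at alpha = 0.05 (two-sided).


Step 1: Rank x and y separately (midranks; no ties here).
rank(x): 11->6, 10->5, 3->2, 1->1, 6->4, 5->3, 12->7
rank(y): 6->6, 5->5, 2->2, 7->7, 4->4, 3->3, 1->1
Step 2: d_i = R_x(i) - R_y(i); compute d_i^2.
  (6-6)^2=0, (5-5)^2=0, (2-2)^2=0, (1-7)^2=36, (4-4)^2=0, (3-3)^2=0, (7-1)^2=36
sum(d^2) = 72.
Step 3: rho = 1 - 6*72 / (7*(7^2 - 1)) = 1 - 432/336 = -0.285714.
Step 4: Under H0, t = rho * sqrt((n-2)/(1-rho^2)) = -0.6667 ~ t(5).
Step 5: Two-sided p-value from the t-distribution with 5 df = 0.534509.
Step 6: alpha = 0.05. fail to reject H0.

rho = -0.2857, p = 0.534509, fail to reject H0 at alpha = 0.05.


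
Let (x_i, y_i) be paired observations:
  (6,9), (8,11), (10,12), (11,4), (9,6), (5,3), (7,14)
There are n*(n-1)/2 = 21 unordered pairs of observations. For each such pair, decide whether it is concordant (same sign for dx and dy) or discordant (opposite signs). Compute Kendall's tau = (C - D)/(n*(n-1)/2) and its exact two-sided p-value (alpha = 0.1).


Step 1: Enumerate the 21 unordered pairs (i,j) with i<j and classify each by sign(x_j-x_i) * sign(y_j-y_i).
  (1,2):dx=+2,dy=+2->C; (1,3):dx=+4,dy=+3->C; (1,4):dx=+5,dy=-5->D; (1,5):dx=+3,dy=-3->D
  (1,6):dx=-1,dy=-6->C; (1,7):dx=+1,dy=+5->C; (2,3):dx=+2,dy=+1->C; (2,4):dx=+3,dy=-7->D
  (2,5):dx=+1,dy=-5->D; (2,6):dx=-3,dy=-8->C; (2,7):dx=-1,dy=+3->D; (3,4):dx=+1,dy=-8->D
  (3,5):dx=-1,dy=-6->C; (3,6):dx=-5,dy=-9->C; (3,7):dx=-3,dy=+2->D; (4,5):dx=-2,dy=+2->D
  (4,6):dx=-6,dy=-1->C; (4,7):dx=-4,dy=+10->D; (5,6):dx=-4,dy=-3->C; (5,7):dx=-2,dy=+8->D
  (6,7):dx=+2,dy=+11->C
Step 2: C = 11, D = 10, total pairs = 21.
Step 3: tau = (C - D)/(n(n-1)/2) = (11 - 10)/21 = 0.047619.
Step 4: Exact two-sided p-value (enumerate n! = 5040 permutations of y under H0): p = 1.000000.
Step 5: alpha = 0.1. fail to reject H0.

tau_b = 0.0476 (C=11, D=10), p = 1.000000, fail to reject H0.


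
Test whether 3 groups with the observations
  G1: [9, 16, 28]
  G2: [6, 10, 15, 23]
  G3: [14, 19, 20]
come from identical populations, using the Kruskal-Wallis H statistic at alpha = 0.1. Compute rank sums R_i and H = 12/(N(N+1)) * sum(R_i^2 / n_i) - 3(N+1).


Step 1: Combine all N = 10 observations and assign midranks.
sorted (value, group, rank): (6,G2,1), (9,G1,2), (10,G2,3), (14,G3,4), (15,G2,5), (16,G1,6), (19,G3,7), (20,G3,8), (23,G2,9), (28,G1,10)
Step 2: Sum ranks within each group.
R_1 = 18 (n_1 = 3)
R_2 = 18 (n_2 = 4)
R_3 = 19 (n_3 = 3)
Step 3: H = 12/(N(N+1)) * sum(R_i^2/n_i) - 3(N+1)
     = 12/(10*11) * (18^2/3 + 18^2/4 + 19^2/3) - 3*11
     = 0.109091 * 309.333 - 33
     = 0.745455.
Step 4: No ties, so H is used without correction.
Step 5: Under H0, H ~ chi^2(2); p-value = 0.688853.
Step 6: alpha = 0.1. fail to reject H0.

H = 0.7455, df = 2, p = 0.688853, fail to reject H0.


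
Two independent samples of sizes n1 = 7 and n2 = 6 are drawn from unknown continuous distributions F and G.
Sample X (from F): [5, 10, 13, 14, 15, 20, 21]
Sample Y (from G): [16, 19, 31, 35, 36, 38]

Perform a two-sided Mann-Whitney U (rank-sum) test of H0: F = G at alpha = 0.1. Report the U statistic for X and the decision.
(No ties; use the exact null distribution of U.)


Step 1: Combine and sort all 13 observations; assign midranks.
sorted (value, group): (5,X), (10,X), (13,X), (14,X), (15,X), (16,Y), (19,Y), (20,X), (21,X), (31,Y), (35,Y), (36,Y), (38,Y)
ranks: 5->1, 10->2, 13->3, 14->4, 15->5, 16->6, 19->7, 20->8, 21->9, 31->10, 35->11, 36->12, 38->13
Step 2: Rank sum for X: R1 = 1 + 2 + 3 + 4 + 5 + 8 + 9 = 32.
Step 3: U_X = R1 - n1(n1+1)/2 = 32 - 7*8/2 = 32 - 28 = 4.
       U_Y = n1*n2 - U_X = 42 - 4 = 38.
Step 4: No ties, so the exact null distribution of U (based on enumerating the C(13,7) = 1716 equally likely rank assignments) gives the two-sided p-value.
Step 5: p-value = 0.013986; compare to alpha = 0.1. reject H0.

U_X = 4, p = 0.013986, reject H0 at alpha = 0.1.


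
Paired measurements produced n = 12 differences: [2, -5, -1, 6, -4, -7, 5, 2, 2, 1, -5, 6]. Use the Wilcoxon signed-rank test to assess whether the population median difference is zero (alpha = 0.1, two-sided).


Step 1: Drop any zero differences (none here) and take |d_i|.
|d| = [2, 5, 1, 6, 4, 7, 5, 2, 2, 1, 5, 6]
Step 2: Midrank |d_i| (ties get averaged ranks).
ranks: |2|->4, |5|->8, |1|->1.5, |6|->10.5, |4|->6, |7|->12, |5|->8, |2|->4, |2|->4, |1|->1.5, |5|->8, |6|->10.5
Step 3: Attach original signs; sum ranks with positive sign and with negative sign.
W+ = 4 + 10.5 + 8 + 4 + 4 + 1.5 + 10.5 = 42.5
W- = 8 + 1.5 + 6 + 12 + 8 = 35.5
(Check: W+ + W- = 78 should equal n(n+1)/2 = 78.)
Step 4: Test statistic W = min(W+, W-) = 35.5.
Step 5: Ties in |d|, so use the tie-corrected normal approximation.
        E[W] = n(n+1)/4 = 12*13/4 = 39.
        Tie groups: |d|=1 (t=2), |d|=2 (t=3), |d|=5 (t=3), |d|=6 (t=2); sum(t^3 - t) = 60.
        Var[W] = n(n+1)(2n+1)/24 - sum(t^3-t)/48 = 3900/24 - 60/48 = 161.25.
        z = (W - E[W]) / sqrt(Var[W]) = (35.5 - 39) / 12.6984 = -0.2756.
        Two-sided p = 2*Phi(z) = 0.782836.
Step 6: alpha = 0.1. fail to reject H0.

W+ = 42.5, W- = 35.5, W = min = 35.5, p = 0.782836, fail to reject H0.


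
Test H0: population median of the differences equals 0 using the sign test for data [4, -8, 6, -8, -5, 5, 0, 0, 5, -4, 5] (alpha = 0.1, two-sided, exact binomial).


Step 1: Discard zero differences. Original n = 11; n_eff = number of nonzero differences = 9.
Nonzero differences (with sign): +4, -8, +6, -8, -5, +5, +5, -4, +5
Step 2: Count signs: positive = 5, negative = 4.
Step 3: Under H0: P(positive) = 0.5, so the number of positives S ~ Bin(9, 0.5).
Step 4: Two-sided exact p-value = sum of Bin(9,0.5) probabilities at or below the observed probability = 1.000000.
Step 5: alpha = 0.1. fail to reject H0.

n_eff = 9, pos = 5, neg = 4, p = 1.000000, fail to reject H0.


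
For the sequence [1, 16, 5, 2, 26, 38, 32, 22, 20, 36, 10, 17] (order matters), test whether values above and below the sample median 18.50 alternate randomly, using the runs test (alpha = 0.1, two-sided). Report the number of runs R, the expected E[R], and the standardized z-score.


Step 1: Compute median = 18.50; label A = above, B = below.
Labels in order: BBBBAAAAAABB  (n_A = 6, n_B = 6)
Step 2: Count runs R = 3.
Step 3: Under H0 (random ordering), E[R] = 2*n_A*n_B/(n_A+n_B) + 1 = 2*6*6/12 + 1 = 7.0000.
        Var[R] = 2*n_A*n_B*(2*n_A*n_B - n_A - n_B) / ((n_A+n_B)^2 * (n_A+n_B-1)) = 4320/1584 = 2.7273.
        SD[R] = 1.6514.
Step 4: Continuity-corrected z = (R + 0.5 - E[R]) / SD[R] = (3 + 0.5 - 7.0000) / 1.6514 = -2.1194.
Step 5: Two-sided p-value via normal approximation = 2*(1 - Phi(|z|)) = 0.034060.
Step 6: alpha = 0.1. reject H0.

R = 3, z = -2.1194, p = 0.034060, reject H0.


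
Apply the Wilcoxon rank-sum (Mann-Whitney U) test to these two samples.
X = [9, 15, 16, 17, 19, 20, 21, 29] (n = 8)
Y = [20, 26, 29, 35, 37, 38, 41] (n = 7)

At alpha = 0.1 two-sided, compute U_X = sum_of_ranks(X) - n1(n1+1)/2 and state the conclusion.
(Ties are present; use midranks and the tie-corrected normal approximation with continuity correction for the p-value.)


Step 1: Combine and sort all 15 observations; assign midranks.
sorted (value, group): (9,X), (15,X), (16,X), (17,X), (19,X), (20,X), (20,Y), (21,X), (26,Y), (29,X), (29,Y), (35,Y), (37,Y), (38,Y), (41,Y)
ranks: 9->1, 15->2, 16->3, 17->4, 19->5, 20->6.5, 20->6.5, 21->8, 26->9, 29->10.5, 29->10.5, 35->12, 37->13, 38->14, 41->15
Step 2: Rank sum for X: R1 = 1 + 2 + 3 + 4 + 5 + 6.5 + 8 + 10.5 = 40.
Step 3: U_X = R1 - n1(n1+1)/2 = 40 - 8*9/2 = 40 - 36 = 4.
       U_Y = n1*n2 - U_X = 56 - 4 = 52.
Step 4: Ties are present, so use the tie-corrected normal approximation (with continuity correction) for the p-value.
Step 5: p-value = 0.006441; compare to alpha = 0.1. reject H0.

U_X = 4, p = 0.006441, reject H0 at alpha = 0.1.


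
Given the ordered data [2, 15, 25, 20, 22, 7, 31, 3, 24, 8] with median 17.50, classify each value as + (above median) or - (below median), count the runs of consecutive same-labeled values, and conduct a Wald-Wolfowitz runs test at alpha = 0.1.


Step 1: Compute median = 17.50; label A = above, B = below.
Labels in order: BBAAABABAB  (n_A = 5, n_B = 5)
Step 2: Count runs R = 7.
Step 3: Under H0 (random ordering), E[R] = 2*n_A*n_B/(n_A+n_B) + 1 = 2*5*5/10 + 1 = 6.0000.
        Var[R] = 2*n_A*n_B*(2*n_A*n_B - n_A - n_B) / ((n_A+n_B)^2 * (n_A+n_B-1)) = 2000/900 = 2.2222.
        SD[R] = 1.4907.
Step 4: Continuity-corrected z = (R - 0.5 - E[R]) / SD[R] = (7 - 0.5 - 6.0000) / 1.4907 = 0.3354.
Step 5: Two-sided p-value via normal approximation = 2*(1 - Phi(|z|)) = 0.737316.
Step 6: alpha = 0.1. fail to reject H0.

R = 7, z = 0.3354, p = 0.737316, fail to reject H0.


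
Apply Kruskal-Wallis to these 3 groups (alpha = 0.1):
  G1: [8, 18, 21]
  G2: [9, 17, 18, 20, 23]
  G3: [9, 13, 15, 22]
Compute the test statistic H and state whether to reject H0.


Step 1: Combine all N = 12 observations and assign midranks.
sorted (value, group, rank): (8,G1,1), (9,G2,2.5), (9,G3,2.5), (13,G3,4), (15,G3,5), (17,G2,6), (18,G1,7.5), (18,G2,7.5), (20,G2,9), (21,G1,10), (22,G3,11), (23,G2,12)
Step 2: Sum ranks within each group.
R_1 = 18.5 (n_1 = 3)
R_2 = 37 (n_2 = 5)
R_3 = 22.5 (n_3 = 4)
Step 3: H = 12/(N(N+1)) * sum(R_i^2/n_i) - 3(N+1)
     = 12/(12*13) * (18.5^2/3 + 37^2/5 + 22.5^2/4) - 3*13
     = 0.076923 * 514.446 - 39
     = 0.572756.
Step 4: Ties present; correction factor C = 1 - 12/(12^3 - 12) = 0.993007. Corrected H = 0.572756 / 0.993007 = 0.576790.
Step 5: Under H0, H ~ chi^2(2); p-value = 0.749466.
Step 6: alpha = 0.1. fail to reject H0.

H = 0.5768, df = 2, p = 0.749466, fail to reject H0.


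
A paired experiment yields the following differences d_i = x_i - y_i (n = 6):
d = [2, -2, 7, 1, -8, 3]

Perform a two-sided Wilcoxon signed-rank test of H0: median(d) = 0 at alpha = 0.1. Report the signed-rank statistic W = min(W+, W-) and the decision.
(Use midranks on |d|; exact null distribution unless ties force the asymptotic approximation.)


Step 1: Drop any zero differences (none here) and take |d_i|.
|d| = [2, 2, 7, 1, 8, 3]
Step 2: Midrank |d_i| (ties get averaged ranks).
ranks: |2|->2.5, |2|->2.5, |7|->5, |1|->1, |8|->6, |3|->4
Step 3: Attach original signs; sum ranks with positive sign and with negative sign.
W+ = 2.5 + 5 + 1 + 4 = 12.5
W- = 2.5 + 6 = 8.5
(Check: W+ + W- = 21 should equal n(n+1)/2 = 21.)
Step 4: Test statistic W = min(W+, W-) = 8.5.
Step 5: Ties in |d|, so use the tie-corrected normal approximation.
        E[W] = n(n+1)/4 = 6*7/4 = 10.5.
        Tie groups: |d|=2 (t=2); sum(t^3 - t) = 6.
        Var[W] = n(n+1)(2n+1)/24 - sum(t^3-t)/48 = 546/24 - 6/48 = 22.625.
        z = (W - E[W]) / sqrt(Var[W]) = (8.5 - 10.5) / 4.7566 = -0.4205.
        Two-sided p = 2*Phi(z) = 0.674142.
Step 6: alpha = 0.1. fail to reject H0.

W+ = 12.5, W- = 8.5, W = min = 8.5, p = 0.674142, fail to reject H0.


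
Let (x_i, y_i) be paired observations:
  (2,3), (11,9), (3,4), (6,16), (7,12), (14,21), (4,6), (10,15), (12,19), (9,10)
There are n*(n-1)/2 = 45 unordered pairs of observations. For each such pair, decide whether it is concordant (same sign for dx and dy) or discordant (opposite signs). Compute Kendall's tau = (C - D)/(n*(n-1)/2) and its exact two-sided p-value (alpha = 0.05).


Step 1: Enumerate the 45 unordered pairs (i,j) with i<j and classify each by sign(x_j-x_i) * sign(y_j-y_i).
  (1,2):dx=+9,dy=+6->C; (1,3):dx=+1,dy=+1->C; (1,4):dx=+4,dy=+13->C; (1,5):dx=+5,dy=+9->C
  (1,6):dx=+12,dy=+18->C; (1,7):dx=+2,dy=+3->C; (1,8):dx=+8,dy=+12->C; (1,9):dx=+10,dy=+16->C
  (1,10):dx=+7,dy=+7->C; (2,3):dx=-8,dy=-5->C; (2,4):dx=-5,dy=+7->D; (2,5):dx=-4,dy=+3->D
  (2,6):dx=+3,dy=+12->C; (2,7):dx=-7,dy=-3->C; (2,8):dx=-1,dy=+6->D; (2,9):dx=+1,dy=+10->C
  (2,10):dx=-2,dy=+1->D; (3,4):dx=+3,dy=+12->C; (3,5):dx=+4,dy=+8->C; (3,6):dx=+11,dy=+17->C
  (3,7):dx=+1,dy=+2->C; (3,8):dx=+7,dy=+11->C; (3,9):dx=+9,dy=+15->C; (3,10):dx=+6,dy=+6->C
  (4,5):dx=+1,dy=-4->D; (4,6):dx=+8,dy=+5->C; (4,7):dx=-2,dy=-10->C; (4,8):dx=+4,dy=-1->D
  (4,9):dx=+6,dy=+3->C; (4,10):dx=+3,dy=-6->D; (5,6):dx=+7,dy=+9->C; (5,7):dx=-3,dy=-6->C
  (5,8):dx=+3,dy=+3->C; (5,9):dx=+5,dy=+7->C; (5,10):dx=+2,dy=-2->D; (6,7):dx=-10,dy=-15->C
  (6,8):dx=-4,dy=-6->C; (6,9):dx=-2,dy=-2->C; (6,10):dx=-5,dy=-11->C; (7,8):dx=+6,dy=+9->C
  (7,9):dx=+8,dy=+13->C; (7,10):dx=+5,dy=+4->C; (8,9):dx=+2,dy=+4->C; (8,10):dx=-1,dy=-5->C
  (9,10):dx=-3,dy=-9->C
Step 2: C = 37, D = 8, total pairs = 45.
Step 3: tau = (C - D)/(n(n-1)/2) = (37 - 8)/45 = 0.644444.
Step 4: Exact two-sided p-value (enumerate n! = 3628800 permutations of y under H0): p = 0.009148.
Step 5: alpha = 0.05. reject H0.

tau_b = 0.6444 (C=37, D=8), p = 0.009148, reject H0.


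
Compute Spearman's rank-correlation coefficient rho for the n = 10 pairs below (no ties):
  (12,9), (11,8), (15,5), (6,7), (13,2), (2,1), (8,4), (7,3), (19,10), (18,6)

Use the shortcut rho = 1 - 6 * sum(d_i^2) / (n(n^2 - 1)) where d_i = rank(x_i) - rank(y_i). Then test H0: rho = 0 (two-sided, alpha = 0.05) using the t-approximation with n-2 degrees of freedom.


Step 1: Rank x and y separately (midranks; no ties here).
rank(x): 12->6, 11->5, 15->8, 6->2, 13->7, 2->1, 8->4, 7->3, 19->10, 18->9
rank(y): 9->9, 8->8, 5->5, 7->7, 2->2, 1->1, 4->4, 3->3, 10->10, 6->6
Step 2: d_i = R_x(i) - R_y(i); compute d_i^2.
  (6-9)^2=9, (5-8)^2=9, (8-5)^2=9, (2-7)^2=25, (7-2)^2=25, (1-1)^2=0, (4-4)^2=0, (3-3)^2=0, (10-10)^2=0, (9-6)^2=9
sum(d^2) = 86.
Step 3: rho = 1 - 6*86 / (10*(10^2 - 1)) = 1 - 516/990 = 0.478788.
Step 4: Under H0, t = rho * sqrt((n-2)/(1-rho^2)) = 1.5425 ~ t(8).
Step 5: Two-sided p-value from the t-distribution with 8 df = 0.161523.
Step 6: alpha = 0.05. fail to reject H0.

rho = 0.4788, p = 0.161523, fail to reject H0 at alpha = 0.05.


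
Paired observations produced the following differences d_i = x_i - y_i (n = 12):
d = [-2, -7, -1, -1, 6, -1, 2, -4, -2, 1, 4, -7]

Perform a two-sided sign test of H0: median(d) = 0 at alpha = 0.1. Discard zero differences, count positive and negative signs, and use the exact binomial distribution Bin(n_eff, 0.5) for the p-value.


Step 1: Discard zero differences. Original n = 12; n_eff = number of nonzero differences = 12.
Nonzero differences (with sign): -2, -7, -1, -1, +6, -1, +2, -4, -2, +1, +4, -7
Step 2: Count signs: positive = 4, negative = 8.
Step 3: Under H0: P(positive) = 0.5, so the number of positives S ~ Bin(12, 0.5).
Step 4: Two-sided exact p-value = sum of Bin(12,0.5) probabilities at or below the observed probability = 0.387695.
Step 5: alpha = 0.1. fail to reject H0.

n_eff = 12, pos = 4, neg = 8, p = 0.387695, fail to reject H0.


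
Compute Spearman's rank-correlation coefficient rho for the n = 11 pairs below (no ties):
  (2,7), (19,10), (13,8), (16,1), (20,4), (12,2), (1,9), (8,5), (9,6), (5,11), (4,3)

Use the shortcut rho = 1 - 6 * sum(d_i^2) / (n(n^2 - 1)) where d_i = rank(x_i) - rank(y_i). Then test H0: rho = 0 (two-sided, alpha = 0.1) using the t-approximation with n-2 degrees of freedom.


Step 1: Rank x and y separately (midranks; no ties here).
rank(x): 2->2, 19->10, 13->8, 16->9, 20->11, 12->7, 1->1, 8->5, 9->6, 5->4, 4->3
rank(y): 7->7, 10->10, 8->8, 1->1, 4->4, 2->2, 9->9, 5->5, 6->6, 11->11, 3->3
Step 2: d_i = R_x(i) - R_y(i); compute d_i^2.
  (2-7)^2=25, (10-10)^2=0, (8-8)^2=0, (9-1)^2=64, (11-4)^2=49, (7-2)^2=25, (1-9)^2=64, (5-5)^2=0, (6-6)^2=0, (4-11)^2=49, (3-3)^2=0
sum(d^2) = 276.
Step 3: rho = 1 - 6*276 / (11*(11^2 - 1)) = 1 - 1656/1320 = -0.254545.
Step 4: Under H0, t = rho * sqrt((n-2)/(1-rho^2)) = -0.7896 ~ t(9).
Step 5: Two-sided p-value from the t-distribution with 9 df = 0.450037.
Step 6: alpha = 0.1. fail to reject H0.

rho = -0.2545, p = 0.450037, fail to reject H0 at alpha = 0.1.


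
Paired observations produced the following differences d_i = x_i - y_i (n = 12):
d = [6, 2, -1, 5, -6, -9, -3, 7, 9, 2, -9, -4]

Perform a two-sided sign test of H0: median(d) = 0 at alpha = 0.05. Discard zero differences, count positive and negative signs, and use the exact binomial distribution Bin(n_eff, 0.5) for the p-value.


Step 1: Discard zero differences. Original n = 12; n_eff = number of nonzero differences = 12.
Nonzero differences (with sign): +6, +2, -1, +5, -6, -9, -3, +7, +9, +2, -9, -4
Step 2: Count signs: positive = 6, negative = 6.
Step 3: Under H0: P(positive) = 0.5, so the number of positives S ~ Bin(12, 0.5).
Step 4: Two-sided exact p-value = sum of Bin(12,0.5) probabilities at or below the observed probability = 1.000000.
Step 5: alpha = 0.05. fail to reject H0.

n_eff = 12, pos = 6, neg = 6, p = 1.000000, fail to reject H0.


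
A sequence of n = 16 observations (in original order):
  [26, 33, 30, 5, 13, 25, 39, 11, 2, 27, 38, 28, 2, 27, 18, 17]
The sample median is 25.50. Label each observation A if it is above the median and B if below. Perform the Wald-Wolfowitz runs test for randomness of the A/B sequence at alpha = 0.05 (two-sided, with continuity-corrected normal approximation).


Step 1: Compute median = 25.50; label A = above, B = below.
Labels in order: AAABBBABBAAABABB  (n_A = 8, n_B = 8)
Step 2: Count runs R = 8.
Step 3: Under H0 (random ordering), E[R] = 2*n_A*n_B/(n_A+n_B) + 1 = 2*8*8/16 + 1 = 9.0000.
        Var[R] = 2*n_A*n_B*(2*n_A*n_B - n_A - n_B) / ((n_A+n_B)^2 * (n_A+n_B-1)) = 14336/3840 = 3.7333.
        SD[R] = 1.9322.
Step 4: Continuity-corrected z = (R + 0.5 - E[R]) / SD[R] = (8 + 0.5 - 9.0000) / 1.9322 = -0.2588.
Step 5: Two-sided p-value via normal approximation = 2*(1 - Phi(|z|)) = 0.795809.
Step 6: alpha = 0.05. fail to reject H0.

R = 8, z = -0.2588, p = 0.795809, fail to reject H0.


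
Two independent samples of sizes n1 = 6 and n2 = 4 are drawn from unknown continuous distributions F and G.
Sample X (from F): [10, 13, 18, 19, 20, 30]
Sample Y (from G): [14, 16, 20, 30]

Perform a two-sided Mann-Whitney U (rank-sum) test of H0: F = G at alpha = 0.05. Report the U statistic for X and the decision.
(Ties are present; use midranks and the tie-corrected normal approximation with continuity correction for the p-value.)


Step 1: Combine and sort all 10 observations; assign midranks.
sorted (value, group): (10,X), (13,X), (14,Y), (16,Y), (18,X), (19,X), (20,X), (20,Y), (30,X), (30,Y)
ranks: 10->1, 13->2, 14->3, 16->4, 18->5, 19->6, 20->7.5, 20->7.5, 30->9.5, 30->9.5
Step 2: Rank sum for X: R1 = 1 + 2 + 5 + 6 + 7.5 + 9.5 = 31.
Step 3: U_X = R1 - n1(n1+1)/2 = 31 - 6*7/2 = 31 - 21 = 10.
       U_Y = n1*n2 - U_X = 24 - 10 = 14.
Step 4: Ties are present, so use the tie-corrected normal approximation (with continuity correction) for the p-value.
Step 5: p-value = 0.747637; compare to alpha = 0.05. fail to reject H0.

U_X = 10, p = 0.747637, fail to reject H0 at alpha = 0.05.


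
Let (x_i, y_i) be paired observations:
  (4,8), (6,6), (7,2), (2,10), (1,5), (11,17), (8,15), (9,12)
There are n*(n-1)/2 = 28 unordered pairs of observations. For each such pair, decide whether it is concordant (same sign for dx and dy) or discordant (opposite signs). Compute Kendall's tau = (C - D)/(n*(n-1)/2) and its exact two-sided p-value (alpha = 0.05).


Step 1: Enumerate the 28 unordered pairs (i,j) with i<j and classify each by sign(x_j-x_i) * sign(y_j-y_i).
  (1,2):dx=+2,dy=-2->D; (1,3):dx=+3,dy=-6->D; (1,4):dx=-2,dy=+2->D; (1,5):dx=-3,dy=-3->C
  (1,6):dx=+7,dy=+9->C; (1,7):dx=+4,dy=+7->C; (1,8):dx=+5,dy=+4->C; (2,3):dx=+1,dy=-4->D
  (2,4):dx=-4,dy=+4->D; (2,5):dx=-5,dy=-1->C; (2,6):dx=+5,dy=+11->C; (2,7):dx=+2,dy=+9->C
  (2,8):dx=+3,dy=+6->C; (3,4):dx=-5,dy=+8->D; (3,5):dx=-6,dy=+3->D; (3,6):dx=+4,dy=+15->C
  (3,7):dx=+1,dy=+13->C; (3,8):dx=+2,dy=+10->C; (4,5):dx=-1,dy=-5->C; (4,6):dx=+9,dy=+7->C
  (4,7):dx=+6,dy=+5->C; (4,8):dx=+7,dy=+2->C; (5,6):dx=+10,dy=+12->C; (5,7):dx=+7,dy=+10->C
  (5,8):dx=+8,dy=+7->C; (6,7):dx=-3,dy=-2->C; (6,8):dx=-2,dy=-5->C; (7,8):dx=+1,dy=-3->D
Step 2: C = 20, D = 8, total pairs = 28.
Step 3: tau = (C - D)/(n(n-1)/2) = (20 - 8)/28 = 0.428571.
Step 4: Exact two-sided p-value (enumerate n! = 40320 permutations of y under H0): p = 0.178869.
Step 5: alpha = 0.05. fail to reject H0.

tau_b = 0.4286 (C=20, D=8), p = 0.178869, fail to reject H0.


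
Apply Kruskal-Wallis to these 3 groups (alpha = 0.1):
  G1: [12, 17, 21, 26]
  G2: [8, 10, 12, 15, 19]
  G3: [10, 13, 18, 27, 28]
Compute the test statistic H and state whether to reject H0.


Step 1: Combine all N = 14 observations and assign midranks.
sorted (value, group, rank): (8,G2,1), (10,G2,2.5), (10,G3,2.5), (12,G1,4.5), (12,G2,4.5), (13,G3,6), (15,G2,7), (17,G1,8), (18,G3,9), (19,G2,10), (21,G1,11), (26,G1,12), (27,G3,13), (28,G3,14)
Step 2: Sum ranks within each group.
R_1 = 35.5 (n_1 = 4)
R_2 = 25 (n_2 = 5)
R_3 = 44.5 (n_3 = 5)
Step 3: H = 12/(N(N+1)) * sum(R_i^2/n_i) - 3(N+1)
     = 12/(14*15) * (35.5^2/4 + 25^2/5 + 44.5^2/5) - 3*15
     = 0.057143 * 836.112 - 45
     = 2.777857.
Step 4: Ties present; correction factor C = 1 - 12/(14^3 - 14) = 0.995604. Corrected H = 2.777857 / 0.995604 = 2.790121.
Step 5: Under H0, H ~ chi^2(2); p-value = 0.247818.
Step 6: alpha = 0.1. fail to reject H0.

H = 2.7901, df = 2, p = 0.247818, fail to reject H0.


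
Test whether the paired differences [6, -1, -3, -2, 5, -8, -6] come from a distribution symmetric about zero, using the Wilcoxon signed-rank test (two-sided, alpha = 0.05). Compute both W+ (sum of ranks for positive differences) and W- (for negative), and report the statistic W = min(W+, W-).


Step 1: Drop any zero differences (none here) and take |d_i|.
|d| = [6, 1, 3, 2, 5, 8, 6]
Step 2: Midrank |d_i| (ties get averaged ranks).
ranks: |6|->5.5, |1|->1, |3|->3, |2|->2, |5|->4, |8|->7, |6|->5.5
Step 3: Attach original signs; sum ranks with positive sign and with negative sign.
W+ = 5.5 + 4 = 9.5
W- = 1 + 3 + 2 + 7 + 5.5 = 18.5
(Check: W+ + W- = 28 should equal n(n+1)/2 = 28.)
Step 4: Test statistic W = min(W+, W-) = 9.5.
Step 5: Ties in |d|, so use the tie-corrected normal approximation.
        E[W] = n(n+1)/4 = 7*8/4 = 14.
        Tie groups: |d|=6 (t=2); sum(t^3 - t) = 6.
        Var[W] = n(n+1)(2n+1)/24 - sum(t^3-t)/48 = 840/24 - 6/48 = 34.875.
        z = (W - E[W]) / sqrt(Var[W]) = (9.5 - 14) / 5.9055 = -0.7620.
        Two-sided p = 2*Phi(z) = 0.446060.
Step 6: alpha = 0.05. fail to reject H0.

W+ = 9.5, W- = 18.5, W = min = 9.5, p = 0.446060, fail to reject H0.


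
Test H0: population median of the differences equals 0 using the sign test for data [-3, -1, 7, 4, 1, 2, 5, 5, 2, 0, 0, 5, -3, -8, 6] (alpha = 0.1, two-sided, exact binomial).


Step 1: Discard zero differences. Original n = 15; n_eff = number of nonzero differences = 13.
Nonzero differences (with sign): -3, -1, +7, +4, +1, +2, +5, +5, +2, +5, -3, -8, +6
Step 2: Count signs: positive = 9, negative = 4.
Step 3: Under H0: P(positive) = 0.5, so the number of positives S ~ Bin(13, 0.5).
Step 4: Two-sided exact p-value = sum of Bin(13,0.5) probabilities at or below the observed probability = 0.266846.
Step 5: alpha = 0.1. fail to reject H0.

n_eff = 13, pos = 9, neg = 4, p = 0.266846, fail to reject H0.


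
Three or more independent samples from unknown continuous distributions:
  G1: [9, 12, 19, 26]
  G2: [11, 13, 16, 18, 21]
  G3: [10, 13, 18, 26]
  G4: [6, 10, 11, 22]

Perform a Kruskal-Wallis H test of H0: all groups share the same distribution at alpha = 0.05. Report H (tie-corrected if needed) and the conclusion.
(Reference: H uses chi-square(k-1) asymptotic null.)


Step 1: Combine all N = 17 observations and assign midranks.
sorted (value, group, rank): (6,G4,1), (9,G1,2), (10,G3,3.5), (10,G4,3.5), (11,G2,5.5), (11,G4,5.5), (12,G1,7), (13,G2,8.5), (13,G3,8.5), (16,G2,10), (18,G2,11.5), (18,G3,11.5), (19,G1,13), (21,G2,14), (22,G4,15), (26,G1,16.5), (26,G3,16.5)
Step 2: Sum ranks within each group.
R_1 = 38.5 (n_1 = 4)
R_2 = 49.5 (n_2 = 5)
R_3 = 40 (n_3 = 4)
R_4 = 25 (n_4 = 4)
Step 3: H = 12/(N(N+1)) * sum(R_i^2/n_i) - 3(N+1)
     = 12/(17*18) * (38.5^2/4 + 49.5^2/5 + 40^2/4 + 25^2/4) - 3*18
     = 0.039216 * 1416.86 - 54
     = 1.563235.
Step 4: Ties present; correction factor C = 1 - 30/(17^3 - 17) = 0.993873. Corrected H = 1.563235 / 0.993873 = 1.572873.
Step 5: Under H0, H ~ chi^2(3); p-value = 0.665556.
Step 6: alpha = 0.05. fail to reject H0.

H = 1.5729, df = 3, p = 0.665556, fail to reject H0.


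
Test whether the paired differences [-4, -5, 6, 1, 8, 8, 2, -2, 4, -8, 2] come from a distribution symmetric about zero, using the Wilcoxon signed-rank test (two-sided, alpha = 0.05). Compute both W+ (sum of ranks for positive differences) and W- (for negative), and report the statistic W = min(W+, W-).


Step 1: Drop any zero differences (none here) and take |d_i|.
|d| = [4, 5, 6, 1, 8, 8, 2, 2, 4, 8, 2]
Step 2: Midrank |d_i| (ties get averaged ranks).
ranks: |4|->5.5, |5|->7, |6|->8, |1|->1, |8|->10, |8|->10, |2|->3, |2|->3, |4|->5.5, |8|->10, |2|->3
Step 3: Attach original signs; sum ranks with positive sign and with negative sign.
W+ = 8 + 1 + 10 + 10 + 3 + 5.5 + 3 = 40.5
W- = 5.5 + 7 + 3 + 10 = 25.5
(Check: W+ + W- = 66 should equal n(n+1)/2 = 66.)
Step 4: Test statistic W = min(W+, W-) = 25.5.
Step 5: Ties in |d|, so use the tie-corrected normal approximation.
        E[W] = n(n+1)/4 = 11*12/4 = 33.
        Tie groups: |d|=2 (t=3), |d|=4 (t=2), |d|=8 (t=3); sum(t^3 - t) = 54.
        Var[W] = n(n+1)(2n+1)/24 - sum(t^3-t)/48 = 3036/24 - 54/48 = 125.375.
        z = (W - E[W]) / sqrt(Var[W]) = (25.5 - 33) / 11.1971 = -0.6698.
        Two-sided p = 2*Phi(z) = 0.502975.
Step 6: alpha = 0.05. fail to reject H0.

W+ = 40.5, W- = 25.5, W = min = 25.5, p = 0.502975, fail to reject H0.
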